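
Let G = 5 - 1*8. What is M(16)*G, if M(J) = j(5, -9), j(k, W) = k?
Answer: -15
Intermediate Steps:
M(J) = 5
G = -3 (G = 5 - 8 = -3)
M(16)*G = 5*(-3) = -15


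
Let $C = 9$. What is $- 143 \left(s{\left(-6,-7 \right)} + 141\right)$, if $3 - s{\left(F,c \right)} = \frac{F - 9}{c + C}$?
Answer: $- \frac{43329}{2} \approx -21665.0$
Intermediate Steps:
$s{\left(F,c \right)} = 3 - \frac{-9 + F}{9 + c}$ ($s{\left(F,c \right)} = 3 - \frac{F - 9}{c + 9} = 3 - \frac{-9 + F}{9 + c}$)
$- 143 \left(s{\left(-6,-7 \right)} + 141\right) = - 143 \left(\frac{36 - -6 + 3 \left(-7\right)}{9 - 7} + 141\right) = - 143 \left(\frac{36 + 6 - 21}{2} + 141\right) = - 143 \left(\frac{1}{2} \cdot 21 + 141\right) = - 143 \left(\frac{21}{2} + 141\right) = \left(-143\right) \frac{303}{2} = - \frac{43329}{2}$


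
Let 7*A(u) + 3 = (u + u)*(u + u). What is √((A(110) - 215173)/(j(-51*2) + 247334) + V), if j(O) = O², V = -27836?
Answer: I*√22652306610327485/902083 ≈ 166.84*I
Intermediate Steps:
A(u) = -3/7 + 4*u²/7 (A(u) = -3/7 + ((u + u)*(u + u))/7 = -3/7 + ((2*u)*(2*u))/7 = -3/7 + (4*u²)/7 = -3/7 + 4*u²/7)
√((A(110) - 215173)/(j(-51*2) + 247334) + V) = √(((-3/7 + (4/7)*110²) - 215173)/((-51*2)² + 247334) - 27836) = √(((-3/7 + (4/7)*12100) - 215173)/((-102)² + 247334) - 27836) = √(((-3/7 + 48400/7) - 215173)/(10404 + 247334) - 27836) = √((48397/7 - 215173)/257738 - 27836) = √(-1457814/7*1/257738 - 27836) = √(-728907/902083 - 27836) = √(-25111111295/902083) = I*√22652306610327485/902083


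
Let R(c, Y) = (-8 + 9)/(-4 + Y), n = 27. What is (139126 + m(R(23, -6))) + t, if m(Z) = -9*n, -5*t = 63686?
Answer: 630729/5 ≈ 1.2615e+5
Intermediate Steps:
t = -63686/5 (t = -1/5*63686 = -63686/5 ≈ -12737.)
R(c, Y) = 1/(-4 + Y)
m(Z) = -243 (m(Z) = -9*27 = -243)
(139126 + m(R(23, -6))) + t = (139126 - 243) - 63686/5 = 138883 - 63686/5 = 630729/5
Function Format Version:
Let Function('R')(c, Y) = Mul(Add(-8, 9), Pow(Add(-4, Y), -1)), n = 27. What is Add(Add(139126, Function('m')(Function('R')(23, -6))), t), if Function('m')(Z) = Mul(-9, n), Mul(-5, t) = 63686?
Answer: Rational(630729, 5) ≈ 1.2615e+5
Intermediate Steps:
t = Rational(-63686, 5) (t = Mul(Rational(-1, 5), 63686) = Rational(-63686, 5) ≈ -12737.)
Function('R')(c, Y) = Pow(Add(-4, Y), -1) (Function('R')(c, Y) = Mul(1, Pow(Add(-4, Y), -1)) = Pow(Add(-4, Y), -1))
Function('m')(Z) = -243 (Function('m')(Z) = Mul(-9, 27) = -243)
Add(Add(139126, Function('m')(Function('R')(23, -6))), t) = Add(Add(139126, -243), Rational(-63686, 5)) = Add(138883, Rational(-63686, 5)) = Rational(630729, 5)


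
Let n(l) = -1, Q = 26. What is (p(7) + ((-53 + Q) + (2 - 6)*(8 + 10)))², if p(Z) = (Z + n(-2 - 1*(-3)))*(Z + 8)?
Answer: 81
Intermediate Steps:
p(Z) = (-1 + Z)*(8 + Z) (p(Z) = (Z - 1)*(Z + 8) = (-1 + Z)*(8 + Z))
(p(7) + ((-53 + Q) + (2 - 6)*(8 + 10)))² = ((-8 + 7² + 7*7) + ((-53 + 26) + (2 - 6)*(8 + 10)))² = ((-8 + 49 + 49) + (-27 - 4*18))² = (90 + (-27 - 72))² = (90 - 99)² = (-9)² = 81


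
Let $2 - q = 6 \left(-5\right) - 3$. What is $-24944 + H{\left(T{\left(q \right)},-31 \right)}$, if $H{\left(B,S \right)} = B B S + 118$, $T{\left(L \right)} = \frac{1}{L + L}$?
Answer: $- \frac{121647431}{4900} \approx -24826.0$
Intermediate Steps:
$q = 35$ ($q = 2 - \left(6 \left(-5\right) - 3\right) = 2 - \left(-30 - 3\right) = 2 - -33 = 2 + 33 = 35$)
$T{\left(L \right)} = \frac{1}{2 L}$
$H{\left(B,S \right)} = 118 + S B^{2}$ ($H{\left(B,S \right)} = B^{2} S + 118 = S B^{2} + 118 = 118 + S B^{2}$)
$-24944 + H{\left(T{\left(q \right)},-31 \right)} = -24944 + \left(118 - 31 \left(\frac{1}{2 \cdot 35}\right)^{2}\right) = -24944 + \left(118 - 31 \left(\frac{1}{2} \cdot \frac{1}{35}\right)^{2}\right) = -24944 + \left(118 - \frac{31}{4900}\right) = -24944 + \frac{578169}{4900} = - \frac{121647431}{4900}$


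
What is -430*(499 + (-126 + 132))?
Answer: -217150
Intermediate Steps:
-430*(499 + (-126 + 132)) = -430*(499 + 6) = -430*505 = -217150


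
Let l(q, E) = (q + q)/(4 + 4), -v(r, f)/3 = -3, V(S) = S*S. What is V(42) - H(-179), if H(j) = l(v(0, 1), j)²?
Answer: 28143/16 ≈ 1758.9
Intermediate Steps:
V(S) = S²
v(r, f) = 9 (v(r, f) = -3*(-3) = 9)
l(q, E) = q/4 (l(q, E) = (2*q)/8 = (2*q)*(⅛) = q/4)
H(j) = 81/16 (H(j) = ((¼)*9)² = (9/4)² = 81/16)
V(42) - H(-179) = 42² - 1*81/16 = 1764 - 81/16 = 28143/16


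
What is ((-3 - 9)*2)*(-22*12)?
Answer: 6336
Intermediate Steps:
((-3 - 9)*2)*(-22*12) = -12*2*(-264) = -24*(-264) = 6336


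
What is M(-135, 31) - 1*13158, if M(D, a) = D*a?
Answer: -17343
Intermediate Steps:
M(-135, 31) - 1*13158 = -135*31 - 1*13158 = -4185 - 13158 = -17343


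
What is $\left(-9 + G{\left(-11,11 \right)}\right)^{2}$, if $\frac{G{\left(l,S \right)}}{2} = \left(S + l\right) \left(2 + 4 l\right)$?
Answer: $81$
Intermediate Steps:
$G{\left(l,S \right)} = 2 \left(2 + 4 l\right) \left(S + l\right)$ ($G{\left(l,S \right)} = 2 \left(S + l\right) \left(2 + 4 l\right) = 2 \left(2 + 4 l\right) \left(S + l\right)$)
$\left(-9 + G{\left(-11,11 \right)}\right)^{2} = \left(-9 + \left(4 \cdot 11 + 4 \left(-11\right) + 8 \left(-11\right)^{2} + 8 \cdot 11 \left(-11\right)\right)\right)^{2} = \left(-9 + \left(44 - 44 + 8 \cdot 121 - 968\right)\right)^{2} = \left(-9 + \left(44 - 44 + 968 - 968\right)\right)^{2} = \left(-9 + 0\right)^{2} = \left(-9\right)^{2} = 81$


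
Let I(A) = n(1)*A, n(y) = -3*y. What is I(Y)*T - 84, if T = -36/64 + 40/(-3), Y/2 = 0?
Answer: -84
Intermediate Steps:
Y = 0 (Y = 2*0 = 0)
I(A) = -3*A (I(A) = (-3*1)*A = -3*A)
T = -667/48 (T = -36*1/64 + 40*(-1/3) = -9/16 - 40/3 = -667/48 ≈ -13.896)
I(Y)*T - 84 = -3*0*(-667/48) - 84 = 0*(-667/48) - 84 = 0 - 84 = -84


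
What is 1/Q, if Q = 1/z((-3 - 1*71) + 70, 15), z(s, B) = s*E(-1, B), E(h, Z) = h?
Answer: 4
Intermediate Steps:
z(s, B) = -s (z(s, B) = s*(-1) = -s)
Q = ¼ (Q = 1/(-((-3 - 1*71) + 70)) = 1/(-((-3 - 71) + 70)) = 1/(-(-74 + 70)) = 1/(-1*(-4)) = 1/4 = ¼ ≈ 0.25000)
1/Q = 1/(¼) = 4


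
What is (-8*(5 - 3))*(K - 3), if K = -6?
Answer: 144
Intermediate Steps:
(-8*(5 - 3))*(K - 3) = (-8*(5 - 3))*(-6 - 3) = -8*2*(-9) = -16*(-9) = 144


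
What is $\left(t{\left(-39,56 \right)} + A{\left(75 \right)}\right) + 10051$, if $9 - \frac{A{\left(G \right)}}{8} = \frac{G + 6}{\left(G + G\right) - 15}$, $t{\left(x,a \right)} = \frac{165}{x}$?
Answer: $\frac{657408}{65} \approx 10114.0$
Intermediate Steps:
$A{\left(G \right)} = 72 - \frac{8 \left(6 + G\right)}{-15 + 2 G}$ ($A{\left(G \right)} = 72 - 8 \frac{G + 6}{\left(G + G\right) - 15} = 72 - 8 \frac{6 + G}{2 G - 15} = 72 - 8 \frac{6 + G}{-15 + 2 G} = 72 - \frac{8 \left(6 + G\right)}{-15 + 2 G}$)
$\left(t{\left(-39,56 \right)} + A{\left(75 \right)}\right) + 10051 = \left(\frac{165}{-39} + \frac{8 \left(-141 + 17 \cdot 75\right)}{-15 + 2 \cdot 75}\right) + 10051 = \left(165 \left(- \frac{1}{39}\right) + \frac{8 \left(-141 + 1275\right)}{-15 + 150}\right) + 10051 = \left(- \frac{55}{13} + 8 \cdot \frac{1}{135} \cdot 1134\right) + 10051 = \left(- \frac{55}{13} + \frac{336}{5}\right) + 10051 = \frac{4093}{65} + 10051 = \frac{657408}{65}$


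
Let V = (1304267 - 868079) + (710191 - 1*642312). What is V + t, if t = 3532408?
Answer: 4036475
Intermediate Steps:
V = 504067 (V = 436188 + (710191 - 642312) = 436188 + 67879 = 504067)
V + t = 504067 + 3532408 = 4036475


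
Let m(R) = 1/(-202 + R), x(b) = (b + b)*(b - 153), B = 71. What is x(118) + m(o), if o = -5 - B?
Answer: -2296281/278 ≈ -8260.0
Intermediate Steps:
x(b) = 2*b*(-153 + b) (x(b) = (2*b)*(-153 + b) = 2*b*(-153 + b))
o = -76 (o = -5 - 1*71 = -5 - 71 = -76)
x(118) + m(o) = 2*118*(-153 + 118) + 1/(-202 - 76) = 2*118*(-35) + 1/(-278) = -8260 - 1/278 = -2296281/278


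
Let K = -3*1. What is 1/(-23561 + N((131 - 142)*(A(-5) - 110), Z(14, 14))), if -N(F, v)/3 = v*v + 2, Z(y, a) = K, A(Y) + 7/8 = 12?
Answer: -1/23594 ≈ -4.2384e-5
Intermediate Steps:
A(Y) = 89/8 (A(Y) = -7/8 + 12 = 89/8)
K = -3
Z(y, a) = -3
N(F, v) = -6 - 3*v² (N(F, v) = -3*(v*v + 2) = -3*(v² + 2) = -3*(2 + v²) = -6 - 3*v²)
1/(-23561 + N((131 - 142)*(A(-5) - 110), Z(14, 14))) = 1/(-23561 + (-6 - 3*(-3)²)) = 1/(-23561 + (-6 - 3*9)) = 1/(-23561 + (-6 - 27)) = 1/(-23561 - 33) = 1/(-23594) = -1/23594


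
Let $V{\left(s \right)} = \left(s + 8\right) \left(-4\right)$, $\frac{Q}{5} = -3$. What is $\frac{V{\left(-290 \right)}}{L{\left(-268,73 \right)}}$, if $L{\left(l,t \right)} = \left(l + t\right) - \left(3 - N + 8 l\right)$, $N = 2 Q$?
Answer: $\frac{282}{479} \approx 0.58873$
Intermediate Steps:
$Q = -15$ ($Q = 5 \left(-3\right) = -15$)
$N = -30$ ($N = 2 \left(-15\right) = -30$)
$V{\left(s \right)} = -32 - 4 s$ ($V{\left(s \right)} = \left(8 + s\right) \left(-4\right) = -32 - 4 s$)
$L{\left(l,t \right)} = -33 + t - 7 l$ ($L{\left(l,t \right)} = \left(l + t\right) - \left(33 + 8 l\right) = -33 + t - 7 l$)
$\frac{V{\left(-290 \right)}}{L{\left(-268,73 \right)}} = \frac{-32 - -1160}{-33 + 73 - -1876} = \frac{-32 + 1160}{-33 + 73 + 1876} = \frac{1128}{1916} = 1128 \cdot \frac{1}{1916} = \frac{282}{479}$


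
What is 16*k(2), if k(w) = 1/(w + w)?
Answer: 4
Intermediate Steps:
k(w) = 1/(2*w)
16*k(2) = 16*((1/2)/2) = 16*((1/2)*(1/2)) = 16*(1/4) = 4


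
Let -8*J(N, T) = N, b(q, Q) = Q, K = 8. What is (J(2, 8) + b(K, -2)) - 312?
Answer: -1257/4 ≈ -314.25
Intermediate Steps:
J(N, T) = -N/8
(J(2, 8) + b(K, -2)) - 312 = (-⅛*2 - 2) - 312 = (-¼ - 2) - 312 = -9/4 - 312 = -1257/4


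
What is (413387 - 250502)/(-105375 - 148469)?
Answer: -162885/253844 ≈ -0.64167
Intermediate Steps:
(413387 - 250502)/(-105375 - 148469) = 162885/(-253844) = 162885*(-1/253844) = -162885/253844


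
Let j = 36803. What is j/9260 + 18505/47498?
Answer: 959712597/219915740 ≈ 4.3640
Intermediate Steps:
j/9260 + 18505/47498 = 36803/9260 + 18505/47498 = 959712597/219915740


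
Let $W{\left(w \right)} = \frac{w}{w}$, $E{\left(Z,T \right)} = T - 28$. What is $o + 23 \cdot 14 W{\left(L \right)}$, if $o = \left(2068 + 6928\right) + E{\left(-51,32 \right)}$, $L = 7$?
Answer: $9322$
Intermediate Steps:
$E{\left(Z,T \right)} = -28 + T$ ($E{\left(Z,T \right)} = T - 28 = -28 + T$)
$W{\left(w \right)} = 1$
$o = 9000$ ($o = \left(2068 + 6928\right) + \left(-28 + 32\right) = 8996 + 4 = 9000$)
$o + 23 \cdot 14 W{\left(L \right)} = 9000 + 23 \cdot 14 \cdot 1 = 9000 + 322 \cdot 1 = 9000 + 322 = 9322$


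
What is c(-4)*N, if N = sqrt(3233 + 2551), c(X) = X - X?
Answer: 0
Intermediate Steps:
c(X) = 0
N = 2*sqrt(1446) (N = sqrt(5784) = 2*sqrt(1446) ≈ 76.053)
c(-4)*N = 0*(2*sqrt(1446)) = 0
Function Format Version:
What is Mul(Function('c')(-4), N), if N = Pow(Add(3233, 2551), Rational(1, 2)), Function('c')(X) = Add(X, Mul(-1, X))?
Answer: 0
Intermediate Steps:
Function('c')(X) = 0
N = Mul(2, Pow(1446, Rational(1, 2))) (N = Pow(5784, Rational(1, 2)) = Mul(2, Pow(1446, Rational(1, 2))) ≈ 76.053)
Mul(Function('c')(-4), N) = Mul(0, Mul(2, Pow(1446, Rational(1, 2)))) = 0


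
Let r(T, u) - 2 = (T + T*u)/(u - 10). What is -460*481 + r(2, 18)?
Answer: -885013/4 ≈ -2.2125e+5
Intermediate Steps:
r(T, u) = 2 + (T + T*u)/(-10 + u) (r(T, u) = 2 + (T + T*u)/(u - 10) = 2 + (T + T*u)/(-10 + u))
-460*481 + r(2, 18) = -460*481 + (-20 + 2 + 2*18 + 2*18)/(-10 + 18) = -221260 + (-20 + 2 + 36 + 36)/8 = -221260 + (⅛)*54 = -221260 + 27/4 = -885013/4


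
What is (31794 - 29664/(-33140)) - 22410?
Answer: 77753856/8285 ≈ 9384.9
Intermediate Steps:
(31794 - 29664/(-33140)) - 22410 = (31794 - 29664*(-1/33140)) - 22410 = (31794 + 7416/8285) - 22410 = 263420706/8285 - 22410 = 77753856/8285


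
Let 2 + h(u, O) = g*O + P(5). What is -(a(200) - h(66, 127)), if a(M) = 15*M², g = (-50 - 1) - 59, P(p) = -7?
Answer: -613979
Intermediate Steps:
g = -110 (g = -51 - 59 = -110)
h(u, O) = -9 - 110*O (h(u, O) = -2 + (-110*O - 7) = -2 + (-7 - 110*O) = -9 - 110*O)
-(a(200) - h(66, 127)) = -(15*200² - (-9 - 110*127)) = -(15*40000 - (-9 - 13970)) = -(600000 - 1*(-13979)) = -(600000 + 13979) = -1*613979 = -613979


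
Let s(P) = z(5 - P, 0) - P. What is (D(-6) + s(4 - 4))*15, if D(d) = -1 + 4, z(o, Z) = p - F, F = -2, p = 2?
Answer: 105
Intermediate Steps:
z(o, Z) = 4 (z(o, Z) = 2 - 1*(-2) = 2 + 2 = 4)
s(P) = 4 - P
D(d) = 3
(D(-6) + s(4 - 4))*15 = (3 + (4 - (4 - 4)))*15 = (3 + (4 - 1*0))*15 = (3 + (4 + 0))*15 = (3 + 4)*15 = 7*15 = 105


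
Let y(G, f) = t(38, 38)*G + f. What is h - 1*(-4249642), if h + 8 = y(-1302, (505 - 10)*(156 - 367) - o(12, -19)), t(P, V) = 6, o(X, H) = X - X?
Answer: 4137377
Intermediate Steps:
o(X, H) = 0
y(G, f) = f + 6*G (y(G, f) = 6*G + f = f + 6*G)
h = -112265 (h = -8 + (((505 - 10)*(156 - 367) - 1*0) + 6*(-1302)) = -8 + ((495*(-211) + 0) - 7812) = -8 + ((-104445 + 0) - 7812) = -8 + (-104445 - 7812) = -8 - 112257 = -112265)
h - 1*(-4249642) = -112265 - 1*(-4249642) = -112265 + 4249642 = 4137377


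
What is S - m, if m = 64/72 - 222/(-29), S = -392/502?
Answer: -610886/65511 ≈ -9.3249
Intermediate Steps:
S = -196/251 (S = -392*1/502 = -196/251 ≈ -0.78088)
m = 2230/261 (m = 64*(1/72) - 222*(-1/29) = 8/9 + 222/29 = 2230/261 ≈ 8.5441)
S - m = -196/251 - 1*2230/261 = -196/251 - 2230/261 = -610886/65511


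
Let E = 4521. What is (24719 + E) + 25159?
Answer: 54399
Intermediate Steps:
(24719 + E) + 25159 = (24719 + 4521) + 25159 = 29240 + 25159 = 54399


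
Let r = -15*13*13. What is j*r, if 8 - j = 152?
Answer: 365040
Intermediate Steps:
r = -2535 (r = -195*13 = -2535)
j = -144 (j = 8 - 1*152 = 8 - 152 = -144)
j*r = -144*(-2535) = 365040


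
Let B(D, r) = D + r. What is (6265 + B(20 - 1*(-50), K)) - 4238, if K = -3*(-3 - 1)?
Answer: 2109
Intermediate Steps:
K = 12 (K = -3*(-4) = 12)
(6265 + B(20 - 1*(-50), K)) - 4238 = (6265 + ((20 - 1*(-50)) + 12)) - 4238 = (6265 + ((20 + 50) + 12)) - 4238 = (6265 + (70 + 12)) - 4238 = (6265 + 82) - 4238 = 6347 - 4238 = 2109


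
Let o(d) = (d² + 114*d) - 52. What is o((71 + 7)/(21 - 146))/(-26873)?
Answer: 24908/5453125 ≈ 0.0045677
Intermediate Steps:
o(d) = -52 + d² + 114*d
o((71 + 7)/(21 - 146))/(-26873) = (-52 + ((71 + 7)/(21 - 146))² + 114*((71 + 7)/(21 - 146)))/(-26873) = (-52 + (78/(-125))² + 114*(78/(-125)))*(-1/26873) = (-52 + (78*(-1/125))² + 114*(78*(-1/125)))*(-1/26873) = (-52 + (-78/125)² + 114*(-78/125))*(-1/26873) = (-52 + 6084/15625 - 8892/125)*(-1/26873) = -1917916/15625*(-1/26873) = 24908/5453125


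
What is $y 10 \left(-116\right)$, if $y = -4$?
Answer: $4640$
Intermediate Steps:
$y 10 \left(-116\right) = \left(-4\right) 10 \left(-116\right) = \left(-40\right) \left(-116\right) = 4640$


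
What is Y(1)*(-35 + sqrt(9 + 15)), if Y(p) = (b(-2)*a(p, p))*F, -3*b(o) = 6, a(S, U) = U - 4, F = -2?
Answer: 420 - 24*sqrt(6) ≈ 361.21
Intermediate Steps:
a(S, U) = -4 + U
b(o) = -2 (b(o) = -1/3*6 = -2)
Y(p) = -16 + 4*p (Y(p) = -2*(-4 + p)*(-2) = (8 - 2*p)*(-2) = -16 + 4*p)
Y(1)*(-35 + sqrt(9 + 15)) = (-16 + 4*1)*(-35 + sqrt(9 + 15)) = (-16 + 4)*(-35 + sqrt(24)) = -12*(-35 + 2*sqrt(6)) = 420 - 24*sqrt(6)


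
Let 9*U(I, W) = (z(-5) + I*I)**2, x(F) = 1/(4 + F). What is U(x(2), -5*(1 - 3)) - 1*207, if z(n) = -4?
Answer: -2393999/11664 ≈ -205.25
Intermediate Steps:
U(I, W) = (-4 + I**2)**2/9 (U(I, W) = (-4 + I*I)**2/9 = (-4 + I**2)**2/9)
U(x(2), -5*(1 - 3)) - 1*207 = (-4 + (1/(4 + 2))**2)**2/9 - 1*207 = (-4 + (1/6)**2)**2/9 - 207 = (-4 + 1/36)**2/9 - 207 = (-143/36)**2/9 - 207 = (1/9)*(20449/1296) - 207 = 20449/11664 - 207 = -2393999/11664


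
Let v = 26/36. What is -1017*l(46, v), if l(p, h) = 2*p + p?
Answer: -140346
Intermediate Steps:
v = 13/18 (v = 26*(1/36) = 13/18 ≈ 0.72222)
l(p, h) = 3*p
-1017*l(46, v) = -3051*46 = -1017*138 = -140346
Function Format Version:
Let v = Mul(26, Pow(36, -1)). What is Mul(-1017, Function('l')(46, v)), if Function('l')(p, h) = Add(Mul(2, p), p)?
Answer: -140346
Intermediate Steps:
v = Rational(13, 18) (v = Mul(26, Rational(1, 36)) = Rational(13, 18) ≈ 0.72222)
Function('l')(p, h) = Mul(3, p)
Mul(-1017, Function('l')(46, v)) = Mul(-1017, Mul(3, 46)) = Mul(-1017, 138) = -140346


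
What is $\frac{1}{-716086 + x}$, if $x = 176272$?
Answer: $- \frac{1}{539814} \approx -1.8525 \cdot 10^{-6}$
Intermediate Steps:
$\frac{1}{-716086 + x} = \frac{1}{-716086 + 176272} = \frac{1}{-539814} = - \frac{1}{539814}$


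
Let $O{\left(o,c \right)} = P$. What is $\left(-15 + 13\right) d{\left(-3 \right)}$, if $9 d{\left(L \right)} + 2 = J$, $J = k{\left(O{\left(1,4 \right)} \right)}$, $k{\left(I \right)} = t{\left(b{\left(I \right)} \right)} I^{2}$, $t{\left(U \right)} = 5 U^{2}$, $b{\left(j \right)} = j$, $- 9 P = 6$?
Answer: $\frac{164}{729} \approx 0.22497$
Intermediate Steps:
$P = - \frac{2}{3}$ ($P = \left(- \frac{1}{9}\right) 6 = - \frac{2}{3} \approx -0.66667$)
$O{\left(o,c \right)} = - \frac{2}{3}$
$k{\left(I \right)} = 5 I^{4}$ ($k{\left(I \right)} = 5 I^{2} I^{2} = 5 I^{4}$)
$J = \frac{80}{81}$ ($J = 5 \left(- \frac{2}{3}\right)^{4} = 5 \cdot \frac{16}{81} = \frac{80}{81} \approx 0.98765$)
$d{\left(L \right)} = - \frac{82}{729}$ ($d{\left(L \right)} = - \frac{2}{9} + \frac{1}{9} \cdot \frac{80}{81} = - \frac{2}{9} + \frac{80}{729} = - \frac{82}{729}$)
$\left(-15 + 13\right) d{\left(-3 \right)} = \left(-15 + 13\right) \left(- \frac{82}{729}\right) = \left(-2\right) \left(- \frac{82}{729}\right) = \frac{164}{729}$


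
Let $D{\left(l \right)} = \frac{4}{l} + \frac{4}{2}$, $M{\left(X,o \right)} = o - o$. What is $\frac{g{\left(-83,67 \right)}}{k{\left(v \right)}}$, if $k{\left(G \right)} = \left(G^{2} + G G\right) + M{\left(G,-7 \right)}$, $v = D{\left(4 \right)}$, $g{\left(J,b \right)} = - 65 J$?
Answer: $\frac{5395}{18} \approx 299.72$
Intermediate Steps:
$M{\left(X,o \right)} = 0$
$D{\left(l \right)} = 2 + \frac{4}{l}$ ($D{\left(l \right)} = \frac{4}{l} + 4 \cdot \frac{1}{2} = \frac{4}{l} + 2 = 2 + \frac{4}{l}$)
$v = 3$ ($v = 2 + \frac{4}{4} = 2 + 4 \cdot \frac{1}{4} = 2 + 1 = 3$)
$k{\left(G \right)} = 2 G^{2}$ ($k{\left(G \right)} = \left(G^{2} + G G\right) + 0 = \left(G^{2} + G^{2}\right) + 0 = 2 G^{2} + 0 = 2 G^{2}$)
$\frac{g{\left(-83,67 \right)}}{k{\left(v \right)}} = \frac{\left(-65\right) \left(-83\right)}{2 \cdot 3^{2}} = \frac{5395}{2 \cdot 9} = \frac{5395}{18}$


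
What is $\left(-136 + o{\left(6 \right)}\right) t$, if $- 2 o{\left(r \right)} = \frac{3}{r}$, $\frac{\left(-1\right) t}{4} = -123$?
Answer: $-67035$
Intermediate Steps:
$t = 492$ ($t = \left(-4\right) \left(-123\right) = 492$)
$o{\left(r \right)} = - \frac{3}{2 r}$ ($o{\left(r \right)} = - \frac{3 \frac{1}{r}}{2} = - \frac{3}{2 r}$)
$\left(-136 + o{\left(6 \right)}\right) t = \left(-136 - \frac{3}{2 \cdot 6}\right) 492 = \left(-136 - \frac{1}{4}\right) 492 = \left(- \frac{545}{4}\right) 492 = -67035$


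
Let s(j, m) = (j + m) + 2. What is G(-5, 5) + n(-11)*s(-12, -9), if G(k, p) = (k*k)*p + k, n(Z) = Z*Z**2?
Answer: 25409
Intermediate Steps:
s(j, m) = 2 + j + m
n(Z) = Z**3
G(k, p) = k + p*k**2 (G(k, p) = k**2*p + k = p*k**2 + k = k + p*k**2)
G(-5, 5) + n(-11)*s(-12, -9) = -5*(1 - 5*5) + (-11)**3*(2 - 12 - 9) = -5*(1 - 25) - 1331*(-19) = -5*(-24) + 25289 = 120 + 25289 = 25409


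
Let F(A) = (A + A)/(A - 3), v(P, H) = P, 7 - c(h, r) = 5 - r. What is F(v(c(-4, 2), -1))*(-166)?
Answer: -1328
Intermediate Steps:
c(h, r) = 2 + r (c(h, r) = 7 - (5 - r) = 7 + (-5 + r) = 2 + r)
F(A) = 2*A/(-3 + A) (F(A) = (2*A)/(-3 + A) = 2*A/(-3 + A))
F(v(c(-4, 2), -1))*(-166) = (2*(2 + 2)/(-3 + (2 + 2)))*(-166) = (2*4/(-3 + 4))*(-166) = (2*4/1)*(-166) = (2*4*1)*(-166) = 8*(-166) = -1328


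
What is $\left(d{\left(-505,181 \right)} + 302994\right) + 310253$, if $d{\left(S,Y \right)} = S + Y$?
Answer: $612923$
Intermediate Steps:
$\left(d{\left(-505,181 \right)} + 302994\right) + 310253 = \left(\left(-505 + 181\right) + 302994\right) + 310253 = \left(-324 + 302994\right) + 310253 = 302670 + 310253 = 612923$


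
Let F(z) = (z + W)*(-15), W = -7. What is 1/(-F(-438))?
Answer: -1/6675 ≈ -0.00014981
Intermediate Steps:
F(z) = 105 - 15*z (F(z) = (z - 7)*(-15) = (-7 + z)*(-15) = 105 - 15*z)
1/(-F(-438)) = 1/(-(105 - 15*(-438))) = 1/(-(105 + 6570)) = 1/(-1*6675) = 1/(-6675) = -1/6675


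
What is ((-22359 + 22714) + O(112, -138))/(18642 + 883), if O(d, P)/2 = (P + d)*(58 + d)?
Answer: -1697/3905 ≈ -0.43457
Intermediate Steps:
O(d, P) = 2*(58 + d)*(P + d) (O(d, P) = 2*((P + d)*(58 + d)) = 2*((58 + d)*(P + d)) = 2*(58 + d)*(P + d))
((-22359 + 22714) + O(112, -138))/(18642 + 883) = ((-22359 + 22714) + (2*112² + 116*(-138) + 116*112 + 2*(-138)*112))/(18642 + 883) = (355 + (2*12544 - 16008 + 12992 - 30912))/19525 = (355 + (25088 - 16008 + 12992 - 30912))*(1/19525) = (355 - 8840)*(1/19525) = -8485*1/19525 = -1697/3905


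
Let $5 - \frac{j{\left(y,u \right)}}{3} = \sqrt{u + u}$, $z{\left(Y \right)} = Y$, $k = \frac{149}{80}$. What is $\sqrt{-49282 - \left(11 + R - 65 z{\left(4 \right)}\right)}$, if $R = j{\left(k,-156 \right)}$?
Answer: $\sqrt{-49048 + 6 i \sqrt{78}} \approx 0.12 + 221.47 i$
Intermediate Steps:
$k = \frac{149}{80}$ ($k = 149 \cdot \frac{1}{80} = \frac{149}{80} \approx 1.8625$)
$j{\left(y,u \right)} = 15 - 3 \sqrt{2} \sqrt{u}$ ($j{\left(y,u \right)} = 15 - 3 \sqrt{u + u} = 15 - 3 \sqrt{2 u} = 15 - 3 \sqrt{2} \sqrt{u}$)
$R = 15 - 6 i \sqrt{78}$ ($R = 15 - 3 \sqrt{2} \sqrt{-156} = 15 - 3 \sqrt{2} \cdot 2 i \sqrt{39} = 15 - 6 i \sqrt{78} \approx 15.0 - 52.991 i$)
$\sqrt{-49282 - \left(11 + R - 65 z{\left(4 \right)}\right)} = \sqrt{-49282 + \left(\left(65 \cdot 4 - 11\right) - \left(15 - 6 i \sqrt{78}\right)\right)} = \sqrt{-49282 + \left(\left(260 + \left(-15 + 4\right)\right) - \left(15 - 6 i \sqrt{78}\right)\right)} = \sqrt{-49282 + \left(\left(260 - 11\right) - \left(15 - 6 i \sqrt{78}\right)\right)} = \sqrt{-49282 + \left(249 - \left(15 - 6 i \sqrt{78}\right)\right)} = \sqrt{-49282 + \left(234 + 6 i \sqrt{78}\right)} = \sqrt{-49048 + 6 i \sqrt{78}}$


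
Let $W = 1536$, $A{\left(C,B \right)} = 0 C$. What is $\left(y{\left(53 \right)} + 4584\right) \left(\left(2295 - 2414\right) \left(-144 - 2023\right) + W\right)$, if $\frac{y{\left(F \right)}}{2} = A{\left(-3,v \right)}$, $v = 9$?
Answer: $1189130856$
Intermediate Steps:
$A{\left(C,B \right)} = 0$
$y{\left(F \right)} = 0$ ($y{\left(F \right)} = 2 \cdot 0 = 0$)
$\left(y{\left(53 \right)} + 4584\right) \left(\left(2295 - 2414\right) \left(-144 - 2023\right) + W\right) = \left(0 + 4584\right) \left(\left(2295 - 2414\right) \left(-144 - 2023\right) + 1536\right) = 4584 \left(\left(-119\right) \left(-2167\right) + 1536\right) = 4584 \left(257873 + 1536\right) = 4584 \cdot 259409 = 1189130856$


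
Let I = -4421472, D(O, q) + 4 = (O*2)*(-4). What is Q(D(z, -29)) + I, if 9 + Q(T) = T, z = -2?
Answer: -4421469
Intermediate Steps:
D(O, q) = -4 - 8*O (D(O, q) = -4 + (O*2)*(-4) = -4 + (2*O)*(-4) = -4 - 8*O)
Q(T) = -9 + T
Q(D(z, -29)) + I = (-9 + (-4 - 8*(-2))) - 4421472 = (-9 + (-4 + 16)) - 4421472 = (-9 + 12) - 4421472 = 3 - 4421472 = -4421469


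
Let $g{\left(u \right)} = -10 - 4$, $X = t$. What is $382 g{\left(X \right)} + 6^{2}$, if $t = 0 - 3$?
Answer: $-5312$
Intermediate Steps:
$t = -3$
$X = -3$
$g{\left(u \right)} = -14$
$382 g{\left(X \right)} + 6^{2} = 382 \left(-14\right) + 6^{2} = -5348 + 36 = -5312$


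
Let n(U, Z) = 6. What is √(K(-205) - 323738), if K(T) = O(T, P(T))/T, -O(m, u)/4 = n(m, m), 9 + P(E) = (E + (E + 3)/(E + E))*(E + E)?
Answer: I*√13605084530/205 ≈ 568.98*I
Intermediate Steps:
P(E) = -9 + 2*E*(E + (3 + E)/(2*E)) (P(E) = -9 + (E + (E + 3)/(E + E))*(E + E) = -9 + (E + (3 + E)/((2*E)))*(2*E) = -9 + (E + (3 + E)*(1/(2*E)))*(2*E) = -9 + (E + (3 + E)/(2*E))*(2*E) = -9 + 2*E*(E + (3 + E)/(2*E)))
O(m, u) = -24 (O(m, u) = -4*6 = -24)
K(T) = -24/T
√(K(-205) - 323738) = √(-24/(-205) - 323738) = √(-24*(-1/205) - 323738) = √(24/205 - 323738) = √(-66366266/205) = I*√13605084530/205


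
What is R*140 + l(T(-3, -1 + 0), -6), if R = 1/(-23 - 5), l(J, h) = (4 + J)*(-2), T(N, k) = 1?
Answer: -15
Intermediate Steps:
l(J, h) = -8 - 2*J
R = -1/28 (R = 1/(-28) = -1/28 ≈ -0.035714)
R*140 + l(T(-3, -1 + 0), -6) = -1/28*140 + (-8 - 2*1) = -5 + (-8 - 2) = -5 - 10 = -15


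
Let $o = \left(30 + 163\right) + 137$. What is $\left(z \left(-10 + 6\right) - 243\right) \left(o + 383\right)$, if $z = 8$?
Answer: $-196075$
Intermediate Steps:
$o = 330$ ($o = 193 + 137 = 330$)
$\left(z \left(-10 + 6\right) - 243\right) \left(o + 383\right) = \left(8 \left(-10 + 6\right) - 243\right) \left(330 + 383\right) = \left(8 \left(-4\right) - 243\right) 713 = \left(-32 - 243\right) 713 = \left(-275\right) 713 = -196075$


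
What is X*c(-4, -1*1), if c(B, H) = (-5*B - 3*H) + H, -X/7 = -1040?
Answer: 160160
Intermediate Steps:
X = 7280 (X = -7*(-1040) = 7280)
c(B, H) = -5*B - 2*H
X*c(-4, -1*1) = 7280*(-5*(-4) - (-2)) = 7280*(20 - 2*(-1)) = 7280*(20 + 2) = 7280*22 = 160160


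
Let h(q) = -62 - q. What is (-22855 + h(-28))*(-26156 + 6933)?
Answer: 439995247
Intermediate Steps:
(-22855 + h(-28))*(-26156 + 6933) = (-22855 + (-62 - 1*(-28)))*(-26156 + 6933) = (-22855 + (-62 + 28))*(-19223) = (-22855 - 34)*(-19223) = -22889*(-19223) = 439995247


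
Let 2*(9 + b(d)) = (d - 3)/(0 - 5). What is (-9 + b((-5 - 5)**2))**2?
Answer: 76729/100 ≈ 767.29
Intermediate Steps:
b(d) = -87/10 - d/10 (b(d) = -9 + ((d - 3)/(0 - 5))/2 = -9 + ((-3 + d)/(-5))/2 = -9 + ((-3 + d)*(-1/5))/2 = -9 + (3/5 - d/5)/2 = -9 + (3/10 - d/10) = -87/10 - d/10)
(-9 + b((-5 - 5)**2))**2 = (-9 + (-87/10 - (-5 - 5)**2/10))**2 = (-9 + (-87/10 - 1/10*(-10)**2))**2 = (-9 + (-87/10 - 1/10*100))**2 = (-9 + (-87/10 - 10))**2 = (-9 - 187/10)**2 = (-277/10)**2 = 76729/100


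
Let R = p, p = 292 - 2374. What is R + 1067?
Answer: -1015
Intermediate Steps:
p = -2082
R = -2082
R + 1067 = -2082 + 1067 = -1015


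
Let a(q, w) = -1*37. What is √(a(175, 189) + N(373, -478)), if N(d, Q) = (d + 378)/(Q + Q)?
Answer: I*√8633397/478 ≈ 6.147*I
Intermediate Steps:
N(d, Q) = (378 + d)/(2*Q) (N(d, Q) = (378 + d)/((2*Q)) = (378 + d)*(1/(2*Q)) = (378 + d)/(2*Q))
a(q, w) = -37
√(a(175, 189) + N(373, -478)) = √(-37 + (½)*(378 + 373)/(-478)) = √(-37 + (½)*(-1/478)*751) = √(-37 - 751/956) = √(-36123/956) = I*√8633397/478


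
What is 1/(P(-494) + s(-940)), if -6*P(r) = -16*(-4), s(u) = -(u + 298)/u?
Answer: -1410/16003 ≈ -0.088108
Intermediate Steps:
s(u) = -(298 + u)/u
P(r) = -32/3 (P(r) = -(-8)*(-4)/3 = -1/6*64 = -32/3)
1/(P(-494) + s(-940)) = 1/(-32/3 + (-298 - 1*(-940))/(-940)) = 1/(-32/3 - (-298 + 940)/940) = 1/(-32/3 - 1/940*642) = 1/(-32/3 - 321/470) = 1/(-16003/1410) = -1410/16003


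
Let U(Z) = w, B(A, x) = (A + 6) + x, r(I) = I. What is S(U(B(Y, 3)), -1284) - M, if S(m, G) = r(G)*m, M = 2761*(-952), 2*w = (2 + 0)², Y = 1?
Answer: 2625904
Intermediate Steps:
w = 2 (w = (2 + 0)²/2 = (½)*2² = (½)*4 = 2)
B(A, x) = 6 + A + x (B(A, x) = (6 + A) + x = 6 + A + x)
U(Z) = 2
M = -2628472
S(m, G) = G*m
S(U(B(Y, 3)), -1284) - M = -1284*2 - 1*(-2628472) = -2568 + 2628472 = 2625904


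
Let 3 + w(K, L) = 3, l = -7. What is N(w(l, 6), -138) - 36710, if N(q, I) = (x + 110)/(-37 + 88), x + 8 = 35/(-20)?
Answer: -7488439/204 ≈ -36708.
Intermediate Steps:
x = -39/4 (x = -8 + 35/(-20) = -8 + 35*(-1/20) = -8 - 7/4 = -39/4 ≈ -9.7500)
w(K, L) = 0 (w(K, L) = -3 + 3 = 0)
N(q, I) = 401/204 (N(q, I) = (-39/4 + 110)/(-37 + 88) = (401/4)/51 = (401/4)*(1/51) = 401/204)
N(w(l, 6), -138) - 36710 = 401/204 - 36710 = -7488439/204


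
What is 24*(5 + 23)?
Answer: 672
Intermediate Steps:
24*(5 + 23) = 24*28 = 672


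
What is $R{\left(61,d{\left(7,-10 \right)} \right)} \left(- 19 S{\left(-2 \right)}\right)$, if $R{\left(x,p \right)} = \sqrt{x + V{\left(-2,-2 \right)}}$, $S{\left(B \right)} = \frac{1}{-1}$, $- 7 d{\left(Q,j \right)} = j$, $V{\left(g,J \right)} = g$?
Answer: $19 \sqrt{59} \approx 145.94$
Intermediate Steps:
$d{\left(Q,j \right)} = - \frac{j}{7}$
$S{\left(B \right)} = -1$
$R{\left(x,p \right)} = \sqrt{-2 + x}$ ($R{\left(x,p \right)} = \sqrt{x - 2} = \sqrt{-2 + x}$)
$R{\left(61,d{\left(7,-10 \right)} \right)} \left(- 19 S{\left(-2 \right)}\right) = \sqrt{-2 + 61} \left(\left(-19\right) \left(-1\right)\right) = \sqrt{59} \cdot 19 = 19 \sqrt{59}$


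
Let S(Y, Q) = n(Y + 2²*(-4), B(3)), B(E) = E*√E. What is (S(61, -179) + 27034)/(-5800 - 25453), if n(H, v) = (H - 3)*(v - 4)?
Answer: -26866/31253 - 126*√3/31253 ≈ -0.86661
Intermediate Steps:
B(E) = E^(3/2)
n(H, v) = (-4 + v)*(-3 + H) (n(H, v) = (-3 + H)*(-4 + v) = (-4 + v)*(-3 + H))
S(Y, Q) = 76 - 9*√3 - 4*Y + 3*√3*(-16 + Y) (S(Y, Q) = 12 - 4*(Y + 2²*(-4)) - 9*√3 + (Y + 2²*(-4))*3^(3/2) = 12 - 4*(Y + 4*(-4)) - 9*√3 + (Y + 4*(-4))*(3*√3) = 12 - 4*(Y - 16) - 9*√3 + (Y - 16)*(3*√3) = 12 - 4*(-16 + Y) - 9*√3 + (-16 + Y)*(3*√3) = 12 + (64 - 4*Y) - 9*√3 + 3*√3*(-16 + Y) = 76 - 9*√3 - 4*Y + 3*√3*(-16 + Y))
(S(61, -179) + 27034)/(-5800 - 25453) = ((76 - 57*√3 - 4*61 + 3*61*√3) + 27034)/(-5800 - 25453) = ((76 - 57*√3 - 244 + 183*√3) + 27034)/(-31253) = ((-168 + 126*√3) + 27034)*(-1/31253) = (26866 + 126*√3)*(-1/31253) = -26866/31253 - 126*√3/31253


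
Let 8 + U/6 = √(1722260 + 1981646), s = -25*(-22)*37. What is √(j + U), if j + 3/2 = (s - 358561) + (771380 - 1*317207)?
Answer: √(463650 + 24*√3703906)/2 ≈ 357.02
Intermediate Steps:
s = 20350 (s = 550*37 = 20350)
j = 231921/2 (j = -3/2 + ((20350 - 358561) + (771380 - 1*317207)) = -3/2 + (-338211 + (771380 - 317207)) = -3/2 + (-338211 + 454173) = -3/2 + 115962 = 231921/2 ≈ 1.1596e+5)
U = -48 + 6*√3703906 (U = -48 + 6*√(1722260 + 1981646) = -48 + 6*√3703906 ≈ 11499.)
√(j + U) = √(231921/2 + (-48 + 6*√3703906)) = √(231825/2 + 6*√3703906)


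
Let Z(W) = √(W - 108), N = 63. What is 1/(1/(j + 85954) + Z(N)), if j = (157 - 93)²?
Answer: 90050/364905112501 - 24327007500*I*√5/364905112501 ≈ 2.4678e-7 - 0.14907*I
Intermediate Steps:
j = 4096 (j = 64² = 4096)
Z(W) = √(-108 + W)
1/(1/(j + 85954) + Z(N)) = 1/(1/(4096 + 85954) + √(-108 + 63)) = 1/(1/90050 + √(-45)) = 1/(1/90050 + 3*I*√5)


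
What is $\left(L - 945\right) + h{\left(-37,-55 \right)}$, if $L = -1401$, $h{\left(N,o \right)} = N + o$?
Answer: $-2438$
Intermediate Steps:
$\left(L - 945\right) + h{\left(-37,-55 \right)} = \left(-1401 - 945\right) - 92 = -2346 - 92 = -2438$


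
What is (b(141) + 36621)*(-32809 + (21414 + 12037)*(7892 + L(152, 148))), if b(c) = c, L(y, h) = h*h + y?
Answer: 36826618001118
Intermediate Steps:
L(y, h) = y + h² (L(y, h) = h² + y = y + h²)
(b(141) + 36621)*(-32809 + (21414 + 12037)*(7892 + L(152, 148))) = (141 + 36621)*(-32809 + (21414 + 12037)*(7892 + (152 + 148²))) = 36762*(-32809 + 33451*(7892 + (152 + 21904))) = 36762*(-32809 + 33451*(7892 + 22056)) = 36762*(-32809 + 33451*29948) = 36762*(-32809 + 1001790548) = 36762*1001757739 = 36826618001118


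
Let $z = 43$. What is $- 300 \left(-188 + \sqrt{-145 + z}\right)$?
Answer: $56400 - 300 i \sqrt{102} \approx 56400.0 - 3029.9 i$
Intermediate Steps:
$- 300 \left(-188 + \sqrt{-145 + z}\right) = - 300 \left(-188 + \sqrt{-145 + 43}\right) = - 300 \left(-188 + \sqrt{-102}\right) = - 300 \left(-188 + i \sqrt{102}\right) = 56400 - 300 i \sqrt{102}$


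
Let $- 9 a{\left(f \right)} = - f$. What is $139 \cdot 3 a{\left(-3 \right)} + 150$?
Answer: $11$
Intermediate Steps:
$a{\left(f \right)} = \frac{f}{9}$ ($a{\left(f \right)} = - \frac{\left(-1\right) f}{9} = \frac{f}{9}$)
$139 \cdot 3 a{\left(-3 \right)} + 150 = 139 \cdot 3 \cdot \frac{1}{9} \left(-3\right) + 150 = 139 \cdot 3 \left(- \frac{1}{3}\right) + 150 = 139 \left(-1\right) + 150 = -139 + 150 = 11$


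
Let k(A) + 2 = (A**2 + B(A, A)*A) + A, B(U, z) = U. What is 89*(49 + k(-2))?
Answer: 4717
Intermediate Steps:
k(A) = -2 + A + 2*A**2 (k(A) = -2 + ((A**2 + A*A) + A) = -2 + ((A**2 + A**2) + A) = -2 + (2*A**2 + A) = -2 + (A + 2*A**2) = -2 + A + 2*A**2)
89*(49 + k(-2)) = 89*(49 + (-2 - 2 + 2*(-2)**2)) = 89*(49 + (-2 - 2 + 2*4)) = 89*(49 + (-2 - 2 + 8)) = 89*(49 + 4) = 89*53 = 4717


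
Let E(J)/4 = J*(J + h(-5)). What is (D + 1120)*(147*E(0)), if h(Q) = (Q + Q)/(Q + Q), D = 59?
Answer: 0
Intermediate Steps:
h(Q) = 1 (h(Q) = (2*Q)/((2*Q)) = (2*Q)*(1/(2*Q)) = 1)
E(J) = 4*J*(1 + J) (E(J) = 4*(J*(J + 1)) = 4*(J*(1 + J)) = 4*J*(1 + J))
(D + 1120)*(147*E(0)) = (59 + 1120)*(147*(4*0*(1 + 0))) = 1179*(147*(4*0*1)) = 1179*(147*0) = 1179*0 = 0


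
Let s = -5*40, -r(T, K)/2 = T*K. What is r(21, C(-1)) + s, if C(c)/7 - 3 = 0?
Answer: -1082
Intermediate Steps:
C(c) = 21 (C(c) = 21 + 7*0 = 21 + 0 = 21)
r(T, K) = -2*K*T (r(T, K) = -2*T*K = -2*K*T)
s = -200
r(21, C(-1)) + s = -2*21*21 - 200 = -882 - 200 = -1082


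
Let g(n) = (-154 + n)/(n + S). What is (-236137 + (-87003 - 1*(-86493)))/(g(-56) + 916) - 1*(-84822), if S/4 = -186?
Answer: 269504594/3187 ≈ 84564.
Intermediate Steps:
S = -744 (S = 4*(-186) = -744)
g(n) = (-154 + n)/(-744 + n) (g(n) = (-154 + n)/(n - 744) = (-154 + n)/(-744 + n))
(-236137 + (-87003 - 1*(-86493)))/(g(-56) + 916) - 1*(-84822) = (-236137 + (-87003 - 1*(-86493)))/((-154 - 56)/(-744 - 56) + 916) - 1*(-84822) = (-236137 + (-87003 + 86493))/(-210/(-800) + 916) + 84822 = (-236137 - 510)/(-1/800*(-210) + 916) + 84822 = -236647/(21/80 + 916) + 84822 = -236647/73301/80 + 84822 = -236647*80/73301 + 84822 = -823120/3187 + 84822 = 269504594/3187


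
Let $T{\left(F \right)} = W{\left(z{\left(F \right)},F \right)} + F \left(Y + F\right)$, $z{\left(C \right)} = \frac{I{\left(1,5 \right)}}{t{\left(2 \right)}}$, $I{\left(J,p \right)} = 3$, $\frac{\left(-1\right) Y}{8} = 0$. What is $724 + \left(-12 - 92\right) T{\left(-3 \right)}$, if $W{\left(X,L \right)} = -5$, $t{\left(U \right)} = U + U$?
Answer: $308$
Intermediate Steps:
$Y = 0$ ($Y = \left(-8\right) 0 = 0$)
$t{\left(U \right)} = 2 U$
$z{\left(C \right)} = \frac{3}{4}$ ($z{\left(C \right)} = \frac{3}{2 \cdot 2} = \frac{3}{4}$)
$T{\left(F \right)} = -5 + F^{2}$ ($T{\left(F \right)} = -5 + F \left(0 + F\right) = -5 + F F = -5 + F^{2}$)
$724 + \left(-12 - 92\right) T{\left(-3 \right)} = 724 + \left(-12 - 92\right) \left(-5 + \left(-3\right)^{2}\right) = 724 + \left(-12 - 92\right) \left(-5 + 9\right) = 724 - 416 = 308$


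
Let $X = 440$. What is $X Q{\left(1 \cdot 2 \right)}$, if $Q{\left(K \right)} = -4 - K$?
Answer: $-2640$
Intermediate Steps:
$X Q{\left(1 \cdot 2 \right)} = 440 \left(-4 - 1 \cdot 2\right) = 440 \left(-4 - 2\right) = 440 \left(-6\right) = -2640$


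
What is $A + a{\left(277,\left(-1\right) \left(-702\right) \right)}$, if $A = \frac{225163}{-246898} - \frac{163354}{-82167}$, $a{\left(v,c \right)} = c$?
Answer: $\frac{14263212119803}{20286867966} \approx 703.08$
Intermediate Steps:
$A = \frac{21830807671}{20286867966}$ ($A = 225163 \left(- \frac{1}{246898}\right) - - \frac{163354}{82167} = - \frac{225163}{246898} + \frac{163354}{82167} = \frac{21830807671}{20286867966} \approx 1.0761$)
$A + a{\left(277,\left(-1\right) \left(-702\right) \right)} = \frac{21830807671}{20286867966} - -702 = \frac{21830807671}{20286867966} + 702 = \frac{14263212119803}{20286867966}$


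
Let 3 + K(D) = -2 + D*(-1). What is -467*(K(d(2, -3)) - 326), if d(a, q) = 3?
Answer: 155978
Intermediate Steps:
K(D) = -5 - D (K(D) = -3 + (-2 + D*(-1)) = -3 + (-2 - D) = -5 - D)
-467*(K(d(2, -3)) - 326) = -467*((-5 - 1*3) - 326) = -467*((-5 - 3) - 326) = -467*(-8 - 326) = -467*(-334) = 155978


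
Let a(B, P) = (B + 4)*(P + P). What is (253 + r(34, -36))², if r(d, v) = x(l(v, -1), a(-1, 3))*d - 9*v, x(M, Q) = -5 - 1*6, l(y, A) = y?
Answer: 41209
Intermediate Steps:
a(B, P) = 2*P*(4 + B) (a(B, P) = (4 + B)*(2*P) = 2*P*(4 + B))
x(M, Q) = -11 (x(M, Q) = -5 - 6 = -11)
r(d, v) = -11*d - 9*v
(253 + r(34, -36))² = (253 + (-11*34 - 9*(-36)))² = (253 + (-374 + 324))² = (253 - 50)² = 203² = 41209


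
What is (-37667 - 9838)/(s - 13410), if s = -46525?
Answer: 9501/11987 ≈ 0.79261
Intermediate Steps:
(-37667 - 9838)/(s - 13410) = (-37667 - 9838)/(-46525 - 13410) = -47505/(-59935) = -47505*(-1/59935) = 9501/11987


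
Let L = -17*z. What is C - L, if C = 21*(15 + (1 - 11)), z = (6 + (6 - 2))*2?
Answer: 445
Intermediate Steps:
z = 20 (z = (6 + 4)*2 = 10*2 = 20)
L = -340 (L = -17*20 = -340)
C = 105 (C = 21*(15 - 10) = 21*5 = 105)
C - L = 105 - 1*(-340) = 105 + 340 = 445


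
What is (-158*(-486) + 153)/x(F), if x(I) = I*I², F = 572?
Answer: 76941/187149248 ≈ 0.00041112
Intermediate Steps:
x(I) = I³
(-158*(-486) + 153)/x(F) = (-158*(-486) + 153)/(572³) = (76788 + 153)/187149248 = 76941*(1/187149248) = 76941/187149248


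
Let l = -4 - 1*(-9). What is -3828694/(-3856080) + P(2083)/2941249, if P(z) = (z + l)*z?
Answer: 14016203283563/5670845721960 ≈ 2.4716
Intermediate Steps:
l = 5 (l = -4 + 9 = 5)
P(z) = z*(5 + z) (P(z) = (z + 5)*z = (5 + z)*z = z*(5 + z))
-3828694/(-3856080) + P(2083)/2941249 = -3828694/(-3856080) + (2083*(5 + 2083))/2941249 = -3828694*(-1/3856080) + (2083*2088)*(1/2941249) = 1914347/1928040 + 4349304*(1/2941249) = 1914347/1928040 + 4349304/2941249 = 14016203283563/5670845721960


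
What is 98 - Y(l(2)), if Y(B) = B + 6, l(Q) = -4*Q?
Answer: 100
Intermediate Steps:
Y(B) = 6 + B
98 - Y(l(2)) = 98 - (6 - 4*2) = 98 - (6 - 8) = 98 - 1*(-2) = 98 + 2 = 100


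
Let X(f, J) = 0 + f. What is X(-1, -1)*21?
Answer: -21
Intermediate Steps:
X(f, J) = f
X(-1, -1)*21 = -1*21 = -21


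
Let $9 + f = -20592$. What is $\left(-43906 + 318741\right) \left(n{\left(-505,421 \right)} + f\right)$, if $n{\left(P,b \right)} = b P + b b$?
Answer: $-15381140775$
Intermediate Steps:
$f = -20601$ ($f = -9 - 20592 = -20601$)
$n{\left(P,b \right)} = b^{2} + P b$ ($n{\left(P,b \right)} = P b + b^{2} = b^{2} + P b$)
$\left(-43906 + 318741\right) \left(n{\left(-505,421 \right)} + f\right) = \left(-43906 + 318741\right) \left(421 \left(-505 + 421\right) - 20601\right) = 274835 \left(421 \left(-84\right) - 20601\right) = 274835 \left(-35364 - 20601\right) = 274835 \left(-55965\right) = -15381140775$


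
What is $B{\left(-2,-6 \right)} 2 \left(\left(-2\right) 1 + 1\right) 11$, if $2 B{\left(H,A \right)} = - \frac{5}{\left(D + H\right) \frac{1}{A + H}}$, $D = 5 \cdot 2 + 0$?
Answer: $-55$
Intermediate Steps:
$D = 10$ ($D = 10 + 0 = 10$)
$B{\left(H,A \right)} = - \frac{5 \left(A + H\right)}{2 \left(10 + H\right)}$ ($B{\left(H,A \right)} = \frac{\left(-5\right) \frac{1}{\left(10 + H\right) \frac{1}{A + H}}}{2} = \frac{\left(-5\right) \frac{1}{\frac{1}{A + H} \left(10 + H\right)}}{2} = \frac{\left(-5\right) \frac{A + H}{10 + H}}{2} = \frac{\left(-5\right) \frac{1}{10 + H} \left(A + H\right)}{2} = - \frac{5 \left(A + H\right)}{2 \left(10 + H\right)}$)
$B{\left(-2,-6 \right)} 2 \left(\left(-2\right) 1 + 1\right) 11 = \frac{5 \left(\left(-1\right) \left(-6\right) - -2\right)}{2 \left(10 - 2\right)} 2 \left(\left(-2\right) 1 + 1\right) 11 = \frac{5 \left(6 + 2\right)}{2 \cdot 8} \cdot 2 \left(-2 + 1\right) 11 = \frac{5}{2} \cdot \frac{1}{8} \cdot 8 \cdot 2 \left(-1\right) 11 = \frac{5}{2} \left(-2\right) 11 = \left(-5\right) 11 = -55$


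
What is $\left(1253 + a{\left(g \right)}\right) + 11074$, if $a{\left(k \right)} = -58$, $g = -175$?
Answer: $12269$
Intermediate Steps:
$\left(1253 + a{\left(g \right)}\right) + 11074 = \left(1253 - 58\right) + 11074 = 1195 + 11074 = 12269$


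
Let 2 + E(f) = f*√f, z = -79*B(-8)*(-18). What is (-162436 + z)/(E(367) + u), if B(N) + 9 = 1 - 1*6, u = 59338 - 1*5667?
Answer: -4893110068/1415465349 + 33460124*√367/1415465349 ≈ -3.0040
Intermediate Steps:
u = 53671 (u = 59338 - 5667 = 53671)
B(N) = -14 (B(N) = -9 + (1 - 1*6) = -9 + (1 - 6) = -9 - 5 = -14)
z = -19908 (z = -79*(-14)*(-18) = 1106*(-18) = -19908)
E(f) = -2 + f^(3/2) (E(f) = -2 + f*√f = -2 + f^(3/2))
(-162436 + z)/(E(367) + u) = (-162436 - 19908)/((-2 + 367^(3/2)) + 53671) = -182344/((-2 + 367*√367) + 53671) = -182344/(53669 + 367*√367)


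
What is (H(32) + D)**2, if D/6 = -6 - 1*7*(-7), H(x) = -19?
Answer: 57121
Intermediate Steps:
D = 258 (D = 6*(-6 - 1*7*(-7)) = 6*(-6 - 7*(-7)) = 6*(-6 + 49) = 6*43 = 258)
(H(32) + D)**2 = (-19 + 258)**2 = 239**2 = 57121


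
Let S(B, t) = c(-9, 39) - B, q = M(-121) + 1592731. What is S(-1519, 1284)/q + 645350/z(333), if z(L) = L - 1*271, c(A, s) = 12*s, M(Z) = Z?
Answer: 513895493347/49370910 ≈ 10409.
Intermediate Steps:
q = 1592610 (q = -121 + 1592731 = 1592610)
z(L) = -271 + L (z(L) = L - 271 = -271 + L)
S(B, t) = 468 - B (S(B, t) = 12*39 - B = 468 - B)
S(-1519, 1284)/q + 645350/z(333) = (468 - 1*(-1519))/1592610 + 645350/(-271 + 333) = (468 + 1519)*(1/1592610) + 645350/62 = 1987*(1/1592610) + 645350*(1/62) = 1987/1592610 + 322675/31 = 513895493347/49370910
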